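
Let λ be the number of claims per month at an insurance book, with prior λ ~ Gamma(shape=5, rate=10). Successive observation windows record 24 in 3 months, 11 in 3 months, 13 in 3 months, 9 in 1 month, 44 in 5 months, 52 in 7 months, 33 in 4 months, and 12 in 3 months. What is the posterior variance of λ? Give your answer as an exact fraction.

Total count: 24 + 11 + 13 + 9 + 44 + 52 + 33 + 12 = 198.
Total exposure: 3 + 3 + 3 + 1 + 5 + 7 + 4 + 3 = 29 months.
The Gamma prior is conjugate for the Poisson rate, so λ | data ~ Gamma(5+198, 10+29) = Gamma(203, 39).
Posterior variance = α'/β'² = 203/1521.

203/1521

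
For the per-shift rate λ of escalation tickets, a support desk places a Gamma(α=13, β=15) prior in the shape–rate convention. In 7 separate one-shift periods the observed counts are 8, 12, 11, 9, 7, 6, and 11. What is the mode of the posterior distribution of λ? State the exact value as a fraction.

38/11

Total count: 8 + 12 + 11 + 9 + 7 + 6 + 11 = 64.
Total exposure: 7 shifts.
Posterior: α' = 13 + 64 = 77, β' = 15 + 7 = 22.
Posterior mode = (α'−1)/β' = 76/22 = 38/11.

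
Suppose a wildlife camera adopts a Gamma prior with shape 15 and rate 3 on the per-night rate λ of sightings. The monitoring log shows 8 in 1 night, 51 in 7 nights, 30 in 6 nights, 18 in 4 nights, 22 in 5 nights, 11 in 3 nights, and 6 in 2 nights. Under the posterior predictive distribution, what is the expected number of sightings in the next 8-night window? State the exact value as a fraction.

1288/31

Total count: 8 + 51 + 30 + 18 + 22 + 11 + 6 = 146.
Total exposure: 1 + 7 + 6 + 4 + 5 + 3 + 2 = 28 nights.
Conjugate update: add total count to the shape and total exposure to the rate, giving Gamma(161, 31).
Predictive mean over an 8-night window = T·E[λ|data] = 8·161/31 = 1288/31.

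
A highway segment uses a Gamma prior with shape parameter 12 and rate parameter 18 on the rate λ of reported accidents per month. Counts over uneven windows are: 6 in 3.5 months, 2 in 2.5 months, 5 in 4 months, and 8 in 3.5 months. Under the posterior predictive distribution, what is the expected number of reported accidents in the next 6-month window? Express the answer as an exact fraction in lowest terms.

44/7

Total count: 6 + 2 + 5 + 8 = 21.
Total exposure: 3.5 + 2.5 + 4 + 3.5 = 13.5 months.
Gamma(α, β) with Poisson data over total exposure Σt gives posterior Gamma(α+Σx, β+Σt) = Gamma(33, 63/2).
Predictive mean over a 6-month window = T·E[λ|data] = 6·33/(63/2) = 44/7.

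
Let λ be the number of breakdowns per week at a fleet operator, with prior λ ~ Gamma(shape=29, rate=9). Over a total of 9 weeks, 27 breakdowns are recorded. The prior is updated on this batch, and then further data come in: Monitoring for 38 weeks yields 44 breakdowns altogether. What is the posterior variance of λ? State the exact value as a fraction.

25/784

Total count 27 over total exposure 9 weeks.
After the first batch: Gamma(29 + 27, 9 + 9) = Gamma(56, 18).
Total count 44 over total exposure 38 weeks.
After the second batch: Gamma(56 + 44, 18 + 38) = Gamma(100, 56).
Posterior variance = α'/β'² = 100/3136 = 25/784.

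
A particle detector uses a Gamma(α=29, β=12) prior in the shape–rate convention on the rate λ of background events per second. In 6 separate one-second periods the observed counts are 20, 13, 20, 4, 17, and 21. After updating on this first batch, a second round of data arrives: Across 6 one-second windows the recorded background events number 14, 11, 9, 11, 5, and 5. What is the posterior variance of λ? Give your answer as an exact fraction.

179/576

Total count: 20 + 13 + 20 + 4 + 17 + 21 = 95.
Total exposure: 6 seconds.
After the first batch: Gamma(29 + 95, 12 + 6) = Gamma(124, 18).
Total count: 14 + 11 + 9 + 11 + 5 + 5 = 55.
Total exposure: 6 seconds.
After the second batch: Gamma(124 + 55, 18 + 6) = Gamma(179, 24).
Posterior variance = α'/β'² = 179/576.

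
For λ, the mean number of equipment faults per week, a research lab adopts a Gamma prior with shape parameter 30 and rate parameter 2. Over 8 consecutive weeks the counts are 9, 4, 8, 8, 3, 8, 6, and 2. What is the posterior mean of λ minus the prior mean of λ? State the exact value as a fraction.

Total count: 9 + 4 + 8 + 8 + 3 + 8 + 6 + 2 = 48.
Total exposure: 8 weeks.
Gamma(α, β) with Poisson data over total exposure Σt gives posterior Gamma(α+Σx, β+Σt) = Gamma(78, 10).
Posterior mean = 78/10 = 39/5; prior mean = 30/2 = 15. Difference = 39/5 − 15 = -36/5.

-36/5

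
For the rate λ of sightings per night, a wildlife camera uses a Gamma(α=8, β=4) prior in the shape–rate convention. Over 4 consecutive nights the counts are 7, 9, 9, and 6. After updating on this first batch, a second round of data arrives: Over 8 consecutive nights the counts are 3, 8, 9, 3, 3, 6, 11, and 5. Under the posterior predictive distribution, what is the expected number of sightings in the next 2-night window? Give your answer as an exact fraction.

Total count: 7 + 9 + 9 + 6 = 31.
Total exposure: 4 nights.
After the first batch: Gamma(8 + 31, 4 + 4) = Gamma(39, 8).
Total count: 3 + 8 + 9 + 3 + 3 + 6 + 11 + 5 = 48.
Total exposure: 8 nights.
After the second batch: Gamma(39 + 48, 8 + 8) = Gamma(87, 16).
Predictive mean over a 2-night window = T·E[λ|data] = 2·87/16 = 87/8.

87/8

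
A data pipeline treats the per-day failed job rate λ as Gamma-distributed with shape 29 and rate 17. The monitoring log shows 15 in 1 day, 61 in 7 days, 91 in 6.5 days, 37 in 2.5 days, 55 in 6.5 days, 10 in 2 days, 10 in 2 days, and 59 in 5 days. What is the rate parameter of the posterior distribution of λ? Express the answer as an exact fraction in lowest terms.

99/2

Total count: 15 + 61 + 91 + 37 + 55 + 10 + 10 + 59 = 338.
Total exposure: 1 + 7 + 6.5 + 2.5 + 6.5 + 2 + 2 + 5 = 32.5 days.
The Gamma prior is conjugate for the Poisson rate, so λ | data ~ Gamma(29+338, 17+32.5) = Gamma(367, 99/2).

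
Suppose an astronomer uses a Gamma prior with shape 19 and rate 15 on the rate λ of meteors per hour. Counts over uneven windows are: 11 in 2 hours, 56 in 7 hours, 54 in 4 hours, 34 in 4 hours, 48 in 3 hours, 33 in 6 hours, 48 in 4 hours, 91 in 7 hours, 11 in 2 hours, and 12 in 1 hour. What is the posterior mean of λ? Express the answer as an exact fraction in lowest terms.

417/55

Total count: 11 + 56 + 54 + 34 + 48 + 33 + 48 + 91 + 11 + 12 = 398.
Total exposure: 2 + 7 + 4 + 4 + 3 + 6 + 4 + 7 + 2 + 1 = 40 hours.
Gamma(α, β) with Poisson data over total exposure Σt gives posterior Gamma(α+Σx, β+Σt) = Gamma(417, 55).
Posterior mean = α'/β' = 417/55.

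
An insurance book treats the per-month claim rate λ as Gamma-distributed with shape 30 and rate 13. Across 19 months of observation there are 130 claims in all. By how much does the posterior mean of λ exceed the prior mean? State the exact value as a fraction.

Total count 130 over total exposure 19 months.
Gamma(α, β) with Poisson data over total exposure Σt gives posterior Gamma(α+Σx, β+Σt) = Gamma(160, 32).
Posterior mean = 160/32 = 5; prior mean = 30/13 = 30/13. Difference = 5 − 30/13 = 35/13.

35/13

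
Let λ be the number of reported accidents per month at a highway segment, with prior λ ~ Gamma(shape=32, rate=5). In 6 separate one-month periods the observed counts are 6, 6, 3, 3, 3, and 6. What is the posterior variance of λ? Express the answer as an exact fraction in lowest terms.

59/121

Total count: 6 + 6 + 3 + 3 + 3 + 6 = 27.
Total exposure: 6 months.
Conjugate update: add total count to the shape and total exposure to the rate, giving Gamma(59, 11).
Posterior variance = α'/β'² = 59/121.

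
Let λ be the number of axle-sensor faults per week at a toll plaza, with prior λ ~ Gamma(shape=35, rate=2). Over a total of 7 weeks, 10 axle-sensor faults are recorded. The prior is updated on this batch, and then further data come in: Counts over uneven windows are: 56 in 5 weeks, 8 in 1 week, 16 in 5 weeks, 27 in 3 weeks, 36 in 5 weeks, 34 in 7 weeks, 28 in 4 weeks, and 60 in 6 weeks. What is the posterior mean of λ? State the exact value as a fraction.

Total count 10 over total exposure 7 weeks.
After the first batch: Gamma(35 + 10, 2 + 7) = Gamma(45, 9).
Total count: 56 + 8 + 16 + 27 + 36 + 34 + 28 + 60 = 265.
Total exposure: 5 + 1 + 5 + 3 + 5 + 7 + 4 + 6 = 36 weeks.
After the second batch: Gamma(45 + 265, 9 + 36) = Gamma(310, 45).
Posterior mean = α'/β' = 310/45 = 62/9.

62/9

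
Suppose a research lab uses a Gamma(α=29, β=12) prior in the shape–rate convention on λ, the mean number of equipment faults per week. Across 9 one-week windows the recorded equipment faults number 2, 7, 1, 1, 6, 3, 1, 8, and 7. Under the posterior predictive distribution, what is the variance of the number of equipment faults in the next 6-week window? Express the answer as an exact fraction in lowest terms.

Total count: 2 + 7 + 1 + 1 + 6 + 3 + 1 + 8 + 7 = 36.
Total exposure: 9 weeks.
Conjugate update: add total count to the shape and total exposure to the rate, giving Gamma(65, 21).
The posterior predictive for a window of length T is Negative Binomial with variance T·α'·(β'+T)/β'² = 6·65·27/441 = 1170/49.

1170/49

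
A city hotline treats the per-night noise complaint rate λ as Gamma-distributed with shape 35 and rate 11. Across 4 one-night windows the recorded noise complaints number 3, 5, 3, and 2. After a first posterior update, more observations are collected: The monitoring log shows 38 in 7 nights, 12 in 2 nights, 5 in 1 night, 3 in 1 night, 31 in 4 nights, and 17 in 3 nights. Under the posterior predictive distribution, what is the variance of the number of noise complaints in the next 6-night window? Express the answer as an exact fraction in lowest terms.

Total count: 3 + 5 + 3 + 2 = 13.
Total exposure: 4 nights.
After the first batch: Gamma(35 + 13, 11 + 4) = Gamma(48, 15).
Total count: 38 + 12 + 5 + 3 + 31 + 17 = 106.
Total exposure: 7 + 2 + 1 + 1 + 4 + 3 = 18 nights.
After the second batch: Gamma(48 + 106, 15 + 18) = Gamma(154, 33).
The posterior predictive for a window of length T is Negative Binomial with variance T·α'·(β'+T)/β'² = 6·154·39/1089 = 364/11.

364/11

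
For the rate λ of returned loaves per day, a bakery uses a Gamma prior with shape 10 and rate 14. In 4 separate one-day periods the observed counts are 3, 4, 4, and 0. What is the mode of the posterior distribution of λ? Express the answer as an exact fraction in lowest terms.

Total count: 3 + 4 + 4 + 0 = 11.
Total exposure: 4 days.
Conjugate update: add total count to the shape and total exposure to the rate, giving Gamma(21, 18).
Posterior mode = (α'−1)/β' = 20/18 = 10/9.

10/9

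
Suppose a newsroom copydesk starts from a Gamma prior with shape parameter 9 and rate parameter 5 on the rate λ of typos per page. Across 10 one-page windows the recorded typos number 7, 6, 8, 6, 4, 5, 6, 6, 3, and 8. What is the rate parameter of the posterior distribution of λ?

Total count: 7 + 6 + 8 + 6 + 4 + 5 + 6 + 6 + 3 + 8 = 59.
Total exposure: 10 pages.
Posterior: α' = 9 + 59 = 68, β' = 5 + 10 = 15.

15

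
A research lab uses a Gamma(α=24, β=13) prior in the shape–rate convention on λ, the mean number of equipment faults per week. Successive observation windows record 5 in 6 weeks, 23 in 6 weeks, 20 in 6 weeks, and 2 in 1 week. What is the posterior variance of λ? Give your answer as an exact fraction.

Total count: 5 + 23 + 20 + 2 = 50.
Total exposure: 6 + 6 + 6 + 1 = 19 weeks.
The Gamma prior is conjugate for the Poisson rate, so λ | data ~ Gamma(24+50, 13+19) = Gamma(74, 32).
Posterior variance = α'/β'² = 74/1024 = 37/512.

37/512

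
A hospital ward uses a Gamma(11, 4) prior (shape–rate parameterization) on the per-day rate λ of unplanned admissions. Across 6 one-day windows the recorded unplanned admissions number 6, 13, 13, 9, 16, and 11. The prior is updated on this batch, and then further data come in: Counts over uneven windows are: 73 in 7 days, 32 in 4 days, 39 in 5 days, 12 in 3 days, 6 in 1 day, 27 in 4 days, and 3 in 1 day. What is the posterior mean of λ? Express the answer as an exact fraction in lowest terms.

Total count: 6 + 13 + 13 + 9 + 16 + 11 = 68.
Total exposure: 6 days.
After the first batch: Gamma(11 + 68, 4 + 6) = Gamma(79, 10).
Total count: 73 + 32 + 39 + 12 + 6 + 27 + 3 = 192.
Total exposure: 7 + 4 + 5 + 3 + 1 + 4 + 1 = 25 days.
After the second batch: Gamma(79 + 192, 10 + 25) = Gamma(271, 35).
Posterior mean = α'/β' = 271/35.

271/35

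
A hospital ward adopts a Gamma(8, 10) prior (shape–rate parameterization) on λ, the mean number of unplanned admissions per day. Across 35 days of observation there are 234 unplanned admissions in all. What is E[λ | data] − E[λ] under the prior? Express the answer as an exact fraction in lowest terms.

206/45

Total count 234 over total exposure 35 days.
Gamma(α, β) with Poisson data over total exposure Σt gives posterior Gamma(α+Σx, β+Σt) = Gamma(242, 45).
Posterior mean = 242/45 = 242/45; prior mean = 8/10 = 4/5. Difference = 242/45 − 4/5 = 206/45.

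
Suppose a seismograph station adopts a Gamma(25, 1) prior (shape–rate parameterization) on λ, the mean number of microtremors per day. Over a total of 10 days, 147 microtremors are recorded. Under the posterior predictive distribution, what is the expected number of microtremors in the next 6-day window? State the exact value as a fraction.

Total count 147 over total exposure 10 days.
The Gamma prior is conjugate for the Poisson rate, so λ | data ~ Gamma(25+147, 1+10) = Gamma(172, 11).
Predictive mean over a 6-day window = T·E[λ|data] = 6·172/11 = 1032/11.

1032/11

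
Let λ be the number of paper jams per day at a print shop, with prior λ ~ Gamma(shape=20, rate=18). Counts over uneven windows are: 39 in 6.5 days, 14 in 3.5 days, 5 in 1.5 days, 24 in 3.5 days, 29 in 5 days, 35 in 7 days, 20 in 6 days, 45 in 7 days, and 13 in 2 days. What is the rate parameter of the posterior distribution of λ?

Total count: 39 + 14 + 5 + 24 + 29 + 35 + 20 + 45 + 13 = 224.
Total exposure: 6.5 + 3.5 + 1.5 + 3.5 + 5 + 7 + 6 + 7 + 2 = 42 days.
Posterior: α' = 20 + 224 = 244, β' = 18 + 42 = 60.

60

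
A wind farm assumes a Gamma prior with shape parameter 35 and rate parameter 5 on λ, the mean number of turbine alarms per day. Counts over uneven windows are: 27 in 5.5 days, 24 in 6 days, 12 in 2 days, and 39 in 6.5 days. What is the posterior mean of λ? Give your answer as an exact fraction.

Total count: 27 + 24 + 12 + 39 = 102.
Total exposure: 5.5 + 6 + 2 + 6.5 = 20 days.
Posterior: α' = 35 + 102 = 137, β' = 5 + 20 = 25.
Posterior mean = α'/β' = 137/25.

137/25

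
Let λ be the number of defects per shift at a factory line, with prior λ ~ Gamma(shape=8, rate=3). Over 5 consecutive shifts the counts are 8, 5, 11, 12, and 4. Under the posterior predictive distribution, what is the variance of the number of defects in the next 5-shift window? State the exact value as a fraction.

Total count: 8 + 5 + 11 + 12 + 4 = 40.
Total exposure: 5 shifts.
By Gamma–Poisson conjugacy, the posterior is Gamma(α + Σx, β + Σt) = Gamma(8 + 40, 3 + 5) = Gamma(48, 8).
The posterior predictive for a window of length T is Negative Binomial with variance T·α'·(β'+T)/β'² = 5·48·13/64 = 195/4.

195/4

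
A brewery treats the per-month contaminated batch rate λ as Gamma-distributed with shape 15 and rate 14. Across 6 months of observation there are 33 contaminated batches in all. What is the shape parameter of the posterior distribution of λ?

Total count 33 over total exposure 6 months.
Conjugate update: add total count to the shape and total exposure to the rate, giving Gamma(48, 20).

48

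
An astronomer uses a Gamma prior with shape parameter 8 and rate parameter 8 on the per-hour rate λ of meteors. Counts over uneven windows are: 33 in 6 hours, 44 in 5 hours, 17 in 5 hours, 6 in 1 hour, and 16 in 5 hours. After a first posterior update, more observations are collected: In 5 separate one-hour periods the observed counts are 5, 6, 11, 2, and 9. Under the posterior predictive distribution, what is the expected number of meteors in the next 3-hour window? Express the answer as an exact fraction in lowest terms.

Total count: 33 + 44 + 17 + 6 + 16 = 116.
Total exposure: 6 + 5 + 5 + 1 + 5 = 22 hours.
After the first batch: Gamma(8 + 116, 8 + 22) = Gamma(124, 30).
Total count: 5 + 6 + 11 + 2 + 9 = 33.
Total exposure: 5 hours.
After the second batch: Gamma(124 + 33, 30 + 5) = Gamma(157, 35).
Predictive mean over a 3-hour window = T·E[λ|data] = 3·157/35 = 471/35.

471/35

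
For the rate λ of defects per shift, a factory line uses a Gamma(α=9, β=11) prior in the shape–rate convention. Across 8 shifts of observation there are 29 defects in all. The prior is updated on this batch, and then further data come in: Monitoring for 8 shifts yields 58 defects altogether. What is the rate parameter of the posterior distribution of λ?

Total count 29 over total exposure 8 shifts.
After the first batch: Gamma(9 + 29, 11 + 8) = Gamma(38, 19).
Total count 58 over total exposure 8 shifts.
After the second batch: Gamma(38 + 58, 19 + 8) = Gamma(96, 27).

27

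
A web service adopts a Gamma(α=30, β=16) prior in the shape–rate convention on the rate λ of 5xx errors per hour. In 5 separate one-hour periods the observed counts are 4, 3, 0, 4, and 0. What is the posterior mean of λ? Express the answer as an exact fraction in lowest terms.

Total count: 4 + 3 + 0 + 4 + 0 = 11.
Total exposure: 5 hours.
Conjugate update: add total count to the shape and total exposure to the rate, giving Gamma(41, 21).
Posterior mean = α'/β' = 41/21.

41/21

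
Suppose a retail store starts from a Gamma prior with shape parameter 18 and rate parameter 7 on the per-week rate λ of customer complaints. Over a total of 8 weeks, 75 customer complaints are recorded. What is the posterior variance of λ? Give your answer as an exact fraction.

Total count 75 over total exposure 8 weeks.
The Gamma prior is conjugate for the Poisson rate, so λ | data ~ Gamma(18+75, 7+8) = Gamma(93, 15).
Posterior variance = α'/β'² = 93/225 = 31/75.

31/75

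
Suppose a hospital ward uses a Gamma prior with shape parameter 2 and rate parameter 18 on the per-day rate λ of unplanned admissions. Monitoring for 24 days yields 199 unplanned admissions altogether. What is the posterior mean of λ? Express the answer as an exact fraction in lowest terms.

Total count 199 over total exposure 24 days.
Posterior: α' = 2 + 199 = 201, β' = 18 + 24 = 42.
Posterior mean = α'/β' = 201/42 = 67/14.

67/14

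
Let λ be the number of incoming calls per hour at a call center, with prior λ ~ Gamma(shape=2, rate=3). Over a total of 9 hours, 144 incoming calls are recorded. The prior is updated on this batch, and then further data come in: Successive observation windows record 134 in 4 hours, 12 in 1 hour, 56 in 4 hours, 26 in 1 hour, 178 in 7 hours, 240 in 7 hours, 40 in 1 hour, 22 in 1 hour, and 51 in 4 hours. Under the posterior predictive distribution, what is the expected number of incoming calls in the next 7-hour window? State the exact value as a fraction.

Total count 144 over total exposure 9 hours.
After the first batch: Gamma(2 + 144, 3 + 9) = Gamma(146, 12).
Total count: 134 + 12 + 56 + 26 + 178 + 240 + 40 + 22 + 51 = 759.
Total exposure: 4 + 1 + 4 + 1 + 7 + 7 + 1 + 1 + 4 = 30 hours.
After the second batch: Gamma(146 + 759, 12 + 30) = Gamma(905, 42).
Predictive mean over a 7-hour window = T·E[λ|data] = 7·905/42 = 905/6.

905/6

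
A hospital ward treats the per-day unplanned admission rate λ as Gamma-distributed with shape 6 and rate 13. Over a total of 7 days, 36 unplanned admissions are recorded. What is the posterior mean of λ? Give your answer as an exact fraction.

Total count 36 over total exposure 7 days.
By Gamma–Poisson conjugacy, the posterior is Gamma(α + Σx, β + Σt) = Gamma(6 + 36, 13 + 7) = Gamma(42, 20).
Posterior mean = α'/β' = 42/20 = 21/10.

21/10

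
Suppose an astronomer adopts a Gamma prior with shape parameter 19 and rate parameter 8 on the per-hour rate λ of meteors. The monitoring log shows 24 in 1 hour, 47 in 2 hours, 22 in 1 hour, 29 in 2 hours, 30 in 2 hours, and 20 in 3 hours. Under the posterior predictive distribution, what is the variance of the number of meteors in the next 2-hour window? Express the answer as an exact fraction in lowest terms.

8022/361

Total count: 24 + 47 + 22 + 29 + 30 + 20 = 172.
Total exposure: 1 + 2 + 1 + 2 + 2 + 3 = 11 hours.
The Gamma prior is conjugate for the Poisson rate, so λ | data ~ Gamma(19+172, 8+11) = Gamma(191, 19).
The posterior predictive for a window of length T is Negative Binomial with variance T·α'·(β'+T)/β'² = 2·191·21/361 = 8022/361.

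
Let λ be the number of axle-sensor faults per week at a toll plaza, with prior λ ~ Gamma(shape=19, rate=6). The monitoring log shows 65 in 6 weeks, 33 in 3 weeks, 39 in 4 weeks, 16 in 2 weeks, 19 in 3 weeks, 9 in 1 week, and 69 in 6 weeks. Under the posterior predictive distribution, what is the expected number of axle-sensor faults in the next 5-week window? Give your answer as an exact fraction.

1345/31

Total count: 65 + 33 + 39 + 16 + 19 + 9 + 69 = 250.
Total exposure: 6 + 3 + 4 + 2 + 3 + 1 + 6 = 25 weeks.
By Gamma–Poisson conjugacy, the posterior is Gamma(α + Σx, β + Σt) = Gamma(19 + 250, 6 + 25) = Gamma(269, 31).
Predictive mean over a 5-week window = T·E[λ|data] = 5·269/31 = 1345/31.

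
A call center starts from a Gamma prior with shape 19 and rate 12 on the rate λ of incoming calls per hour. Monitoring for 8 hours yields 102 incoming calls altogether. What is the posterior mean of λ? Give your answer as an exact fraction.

121/20

Total count 102 over total exposure 8 hours.
Gamma(α, β) with Poisson data over total exposure Σt gives posterior Gamma(α+Σx, β+Σt) = Gamma(121, 20).
Posterior mean = α'/β' = 121/20.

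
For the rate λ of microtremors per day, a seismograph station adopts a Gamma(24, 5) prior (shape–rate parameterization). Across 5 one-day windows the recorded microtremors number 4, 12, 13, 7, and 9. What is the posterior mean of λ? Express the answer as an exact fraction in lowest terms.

Total count: 4 + 12 + 13 + 7 + 9 = 45.
Total exposure: 5 days.
By Gamma–Poisson conjugacy, the posterior is Gamma(α + Σx, β + Σt) = Gamma(24 + 45, 5 + 5) = Gamma(69, 10).
Posterior mean = α'/β' = 69/10.

69/10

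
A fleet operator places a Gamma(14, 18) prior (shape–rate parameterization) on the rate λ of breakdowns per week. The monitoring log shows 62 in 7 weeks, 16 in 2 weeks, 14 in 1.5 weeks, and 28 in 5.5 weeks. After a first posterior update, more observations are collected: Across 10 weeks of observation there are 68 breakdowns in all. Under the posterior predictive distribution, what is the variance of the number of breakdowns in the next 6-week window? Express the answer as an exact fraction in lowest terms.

Total count: 62 + 16 + 14 + 28 = 120.
Total exposure: 7 + 2 + 1.5 + 5.5 = 16 weeks.
After the first batch: Gamma(14 + 120, 18 + 16) = Gamma(134, 34).
Total count 68 over total exposure 10 weeks.
After the second batch: Gamma(134 + 68, 34 + 10) = Gamma(202, 44).
The posterior predictive for a window of length T is Negative Binomial with variance T·α'·(β'+T)/β'² = 6·202·50/1936 = 7575/242.

7575/242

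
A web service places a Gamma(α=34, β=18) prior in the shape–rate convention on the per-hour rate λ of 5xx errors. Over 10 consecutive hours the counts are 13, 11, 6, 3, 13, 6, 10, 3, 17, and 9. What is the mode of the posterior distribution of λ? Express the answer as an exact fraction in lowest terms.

31/7

Total count: 13 + 11 + 6 + 3 + 13 + 6 + 10 + 3 + 17 + 9 = 91.
Total exposure: 10 hours.
The Gamma prior is conjugate for the Poisson rate, so λ | data ~ Gamma(34+91, 18+10) = Gamma(125, 28).
Posterior mode = (α'−1)/β' = 124/28 = 31/7.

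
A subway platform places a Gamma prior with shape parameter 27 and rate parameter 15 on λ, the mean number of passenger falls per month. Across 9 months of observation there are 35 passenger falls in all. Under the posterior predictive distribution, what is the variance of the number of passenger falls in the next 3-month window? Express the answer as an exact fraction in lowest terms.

279/32

Total count 35 over total exposure 9 months.
The Gamma prior is conjugate for the Poisson rate, so λ | data ~ Gamma(27+35, 15+9) = Gamma(62, 24).
The posterior predictive for a window of length T is Negative Binomial with variance T·α'·(β'+T)/β'² = 3·62·27/576 = 279/32.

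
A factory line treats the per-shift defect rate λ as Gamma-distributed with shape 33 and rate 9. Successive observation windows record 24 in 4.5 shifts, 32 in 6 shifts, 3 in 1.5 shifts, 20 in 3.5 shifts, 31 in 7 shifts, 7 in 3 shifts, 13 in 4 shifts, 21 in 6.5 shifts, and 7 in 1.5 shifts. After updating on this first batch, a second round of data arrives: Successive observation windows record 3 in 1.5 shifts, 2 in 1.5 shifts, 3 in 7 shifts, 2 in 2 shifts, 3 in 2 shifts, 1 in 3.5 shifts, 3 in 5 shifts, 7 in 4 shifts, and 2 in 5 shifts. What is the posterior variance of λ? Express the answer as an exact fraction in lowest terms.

Total count: 24 + 32 + 3 + 20 + 31 + 7 + 13 + 21 + 7 = 158.
Total exposure: 4.5 + 6 + 1.5 + 3.5 + 7 + 3 + 4 + 6.5 + 1.5 = 37.5 shifts.
After the first batch: Gamma(33 + 158, 9 + 37.5) = Gamma(191, 93/2).
Total count: 3 + 2 + 3 + 2 + 3 + 1 + 3 + 7 + 2 = 26.
Total exposure: 1.5 + 1.5 + 7 + 2 + 2 + 3.5 + 5 + 4 + 5 = 31.5 shifts.
After the second batch: Gamma(191 + 26, 93/2 + 31.5) = Gamma(217, 78).
Posterior variance = α'/β'² = 217/6084.

217/6084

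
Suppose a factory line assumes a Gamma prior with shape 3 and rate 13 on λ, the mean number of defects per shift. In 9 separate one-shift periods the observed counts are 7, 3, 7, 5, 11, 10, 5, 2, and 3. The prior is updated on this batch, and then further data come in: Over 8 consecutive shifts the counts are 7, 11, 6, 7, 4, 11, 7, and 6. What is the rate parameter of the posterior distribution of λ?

30

Total count: 7 + 3 + 7 + 5 + 11 + 10 + 5 + 2 + 3 = 53.
Total exposure: 9 shifts.
After the first batch: Gamma(3 + 53, 13 + 9) = Gamma(56, 22).
Total count: 7 + 11 + 6 + 7 + 4 + 11 + 7 + 6 = 59.
Total exposure: 8 shifts.
After the second batch: Gamma(56 + 59, 22 + 8) = Gamma(115, 30).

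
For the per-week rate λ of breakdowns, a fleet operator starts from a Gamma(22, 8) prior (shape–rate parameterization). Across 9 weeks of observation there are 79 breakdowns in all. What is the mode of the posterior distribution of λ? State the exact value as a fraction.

100/17

Total count 79 over total exposure 9 weeks.
Gamma(α, β) with Poisson data over total exposure Σt gives posterior Gamma(α+Σx, β+Σt) = Gamma(101, 17).
Posterior mode = (α'−1)/β' = 100/17.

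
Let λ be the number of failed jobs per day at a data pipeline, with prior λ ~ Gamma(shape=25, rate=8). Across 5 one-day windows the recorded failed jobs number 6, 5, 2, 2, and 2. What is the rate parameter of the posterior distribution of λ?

Total count: 6 + 5 + 2 + 2 + 2 = 17.
Total exposure: 5 days.
Posterior: α' = 25 + 17 = 42, β' = 8 + 5 = 13.

13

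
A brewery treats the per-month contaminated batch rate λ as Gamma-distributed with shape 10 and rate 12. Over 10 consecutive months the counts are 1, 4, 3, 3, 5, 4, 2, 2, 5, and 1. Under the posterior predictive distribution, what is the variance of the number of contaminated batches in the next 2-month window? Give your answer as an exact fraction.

480/121

Total count: 1 + 4 + 3 + 3 + 5 + 4 + 2 + 2 + 5 + 1 = 30.
Total exposure: 10 months.
Gamma(α, β) with Poisson data over total exposure Σt gives posterior Gamma(α+Σx, β+Σt) = Gamma(40, 22).
The posterior predictive for a window of length T is Negative Binomial with variance T·α'·(β'+T)/β'² = 2·40·24/484 = 480/121.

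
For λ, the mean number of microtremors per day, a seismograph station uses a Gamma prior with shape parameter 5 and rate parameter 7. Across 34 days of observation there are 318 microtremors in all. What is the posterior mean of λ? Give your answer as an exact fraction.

Total count 318 over total exposure 34 days.
The Gamma prior is conjugate for the Poisson rate, so λ | data ~ Gamma(5+318, 7+34) = Gamma(323, 41).
Posterior mean = α'/β' = 323/41.

323/41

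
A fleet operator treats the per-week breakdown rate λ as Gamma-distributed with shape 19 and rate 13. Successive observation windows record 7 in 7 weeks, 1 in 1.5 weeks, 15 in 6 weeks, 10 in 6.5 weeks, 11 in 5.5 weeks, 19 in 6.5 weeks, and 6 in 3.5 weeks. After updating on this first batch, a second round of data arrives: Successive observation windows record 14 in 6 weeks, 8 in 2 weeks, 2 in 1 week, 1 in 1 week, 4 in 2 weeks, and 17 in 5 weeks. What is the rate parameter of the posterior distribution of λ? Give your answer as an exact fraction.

Total count: 7 + 1 + 15 + 10 + 11 + 19 + 6 = 69.
Total exposure: 7 + 1.5 + 6 + 6.5 + 5.5 + 6.5 + 3.5 = 36.5 weeks.
After the first batch: Gamma(19 + 69, 13 + 36.5) = Gamma(88, 99/2).
Total count: 14 + 8 + 2 + 1 + 4 + 17 = 46.
Total exposure: 6 + 2 + 1 + 1 + 2 + 5 = 17 weeks.
After the second batch: Gamma(88 + 46, 99/2 + 17) = Gamma(134, 133/2).

133/2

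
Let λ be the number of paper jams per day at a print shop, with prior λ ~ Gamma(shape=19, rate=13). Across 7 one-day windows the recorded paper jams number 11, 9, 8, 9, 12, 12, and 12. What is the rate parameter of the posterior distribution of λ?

Total count: 11 + 9 + 8 + 9 + 12 + 12 + 12 = 73.
Total exposure: 7 days.
Posterior: α' = 19 + 73 = 92, β' = 13 + 7 = 20.

20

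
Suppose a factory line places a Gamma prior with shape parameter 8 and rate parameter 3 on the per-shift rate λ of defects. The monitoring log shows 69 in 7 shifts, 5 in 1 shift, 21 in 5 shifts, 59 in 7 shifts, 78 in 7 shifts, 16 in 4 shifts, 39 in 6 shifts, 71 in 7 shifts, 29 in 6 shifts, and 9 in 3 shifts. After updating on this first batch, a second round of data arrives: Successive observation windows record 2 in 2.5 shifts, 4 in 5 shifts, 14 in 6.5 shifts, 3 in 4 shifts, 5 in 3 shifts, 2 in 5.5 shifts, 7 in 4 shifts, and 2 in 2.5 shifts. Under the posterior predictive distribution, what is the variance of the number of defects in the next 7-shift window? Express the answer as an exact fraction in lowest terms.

297696/7921

Total count: 69 + 5 + 21 + 59 + 78 + 16 + 39 + 71 + 29 + 9 = 396.
Total exposure: 7 + 1 + 5 + 7 + 7 + 4 + 6 + 7 + 6 + 3 = 53 shifts.
After the first batch: Gamma(8 + 396, 3 + 53) = Gamma(404, 56).
Total count: 2 + 4 + 14 + 3 + 5 + 2 + 7 + 2 = 39.
Total exposure: 2.5 + 5 + 6.5 + 4 + 3 + 5.5 + 4 + 2.5 = 33 shifts.
After the second batch: Gamma(404 + 39, 56 + 33) = Gamma(443, 89).
The posterior predictive for a window of length T is Negative Binomial with variance T·α'·(β'+T)/β'² = 7·443·96/7921 = 297696/7921.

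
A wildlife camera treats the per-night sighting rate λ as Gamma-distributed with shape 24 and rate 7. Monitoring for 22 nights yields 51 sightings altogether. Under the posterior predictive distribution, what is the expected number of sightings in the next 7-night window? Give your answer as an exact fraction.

525/29

Total count 51 over total exposure 22 nights.
Gamma(α, β) with Poisson data over total exposure Σt gives posterior Gamma(α+Σx, β+Σt) = Gamma(75, 29).
Predictive mean over a 7-night window = T·E[λ|data] = 7·75/29 = 525/29.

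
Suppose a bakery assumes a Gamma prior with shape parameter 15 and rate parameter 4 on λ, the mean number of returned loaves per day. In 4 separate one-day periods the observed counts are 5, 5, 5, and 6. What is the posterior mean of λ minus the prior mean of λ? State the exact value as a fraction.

3/4

Total count: 5 + 5 + 5 + 6 = 21.
Total exposure: 4 days.
The Gamma prior is conjugate for the Poisson rate, so λ | data ~ Gamma(15+21, 4+4) = Gamma(36, 8).
Posterior mean = 36/8 = 9/2; prior mean = 15/4 = 15/4. Difference = 9/2 − 15/4 = 3/4.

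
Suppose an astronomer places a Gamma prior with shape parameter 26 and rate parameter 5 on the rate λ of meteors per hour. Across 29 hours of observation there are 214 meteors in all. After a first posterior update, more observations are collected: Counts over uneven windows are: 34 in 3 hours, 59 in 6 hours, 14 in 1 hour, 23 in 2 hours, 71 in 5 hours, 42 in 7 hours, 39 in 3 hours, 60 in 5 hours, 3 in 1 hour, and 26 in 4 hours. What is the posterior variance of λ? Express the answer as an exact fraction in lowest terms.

611/5041

Total count 214 over total exposure 29 hours.
After the first batch: Gamma(26 + 214, 5 + 29) = Gamma(240, 34).
Total count: 34 + 59 + 14 + 23 + 71 + 42 + 39 + 60 + 3 + 26 = 371.
Total exposure: 3 + 6 + 1 + 2 + 5 + 7 + 3 + 5 + 1 + 4 = 37 hours.
After the second batch: Gamma(240 + 371, 34 + 37) = Gamma(611, 71).
Posterior variance = α'/β'² = 611/5041.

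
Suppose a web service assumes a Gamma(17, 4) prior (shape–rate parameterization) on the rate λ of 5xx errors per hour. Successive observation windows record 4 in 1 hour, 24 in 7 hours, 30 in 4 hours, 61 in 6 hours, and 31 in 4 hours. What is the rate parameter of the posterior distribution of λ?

Total count: 4 + 24 + 30 + 61 + 31 = 150.
Total exposure: 1 + 7 + 4 + 6 + 4 = 22 hours.
Conjugate update: add total count to the shape and total exposure to the rate, giving Gamma(167, 26).

26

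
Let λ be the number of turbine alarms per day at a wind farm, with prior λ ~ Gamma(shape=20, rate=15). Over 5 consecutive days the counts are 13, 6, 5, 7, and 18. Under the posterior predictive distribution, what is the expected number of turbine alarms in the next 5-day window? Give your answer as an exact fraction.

69/4

Total count: 13 + 6 + 5 + 7 + 18 = 49.
Total exposure: 5 days.
Conjugate update: add total count to the shape and total exposure to the rate, giving Gamma(69, 20).
Predictive mean over a 5-day window = T·E[λ|data] = 5·69/20 = 69/4.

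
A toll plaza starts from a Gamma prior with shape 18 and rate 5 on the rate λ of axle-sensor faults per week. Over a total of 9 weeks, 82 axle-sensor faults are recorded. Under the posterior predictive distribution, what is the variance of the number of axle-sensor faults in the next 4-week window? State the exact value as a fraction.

Total count 82 over total exposure 9 weeks.
The Gamma prior is conjugate for the Poisson rate, so λ | data ~ Gamma(18+82, 5+9) = Gamma(100, 14).
The posterior predictive for a window of length T is Negative Binomial with variance T·α'·(β'+T)/β'² = 4·100·18/196 = 1800/49.

1800/49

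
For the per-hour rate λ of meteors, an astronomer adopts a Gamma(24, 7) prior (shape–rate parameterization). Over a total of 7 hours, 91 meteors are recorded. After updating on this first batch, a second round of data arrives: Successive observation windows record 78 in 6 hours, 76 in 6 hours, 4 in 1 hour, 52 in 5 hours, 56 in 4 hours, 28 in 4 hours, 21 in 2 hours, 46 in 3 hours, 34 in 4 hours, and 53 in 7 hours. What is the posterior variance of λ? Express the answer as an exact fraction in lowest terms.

Total count 91 over total exposure 7 hours.
After the first batch: Gamma(24 + 91, 7 + 7) = Gamma(115, 14).
Total count: 78 + 76 + 4 + 52 + 56 + 28 + 21 + 46 + 34 + 53 = 448.
Total exposure: 6 + 6 + 1 + 5 + 4 + 4 + 2 + 3 + 4 + 7 = 42 hours.
After the second batch: Gamma(115 + 448, 14 + 42) = Gamma(563, 56).
Posterior variance = α'/β'² = 563/3136.

563/3136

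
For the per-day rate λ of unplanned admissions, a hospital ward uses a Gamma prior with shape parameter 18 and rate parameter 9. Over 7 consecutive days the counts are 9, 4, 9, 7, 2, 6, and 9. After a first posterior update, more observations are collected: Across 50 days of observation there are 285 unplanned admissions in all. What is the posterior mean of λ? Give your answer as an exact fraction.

349/66

Total count: 9 + 4 + 9 + 7 + 2 + 6 + 9 = 46.
Total exposure: 7 days.
After the first batch: Gamma(18 + 46, 9 + 7) = Gamma(64, 16).
Total count 285 over total exposure 50 days.
After the second batch: Gamma(64 + 285, 16 + 50) = Gamma(349, 66).
Posterior mean = α'/β' = 349/66.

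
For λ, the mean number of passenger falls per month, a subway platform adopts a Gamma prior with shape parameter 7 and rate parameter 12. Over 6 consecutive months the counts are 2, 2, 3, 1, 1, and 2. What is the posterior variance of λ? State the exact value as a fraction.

Total count: 2 + 2 + 3 + 1 + 1 + 2 = 11.
Total exposure: 6 months.
Posterior: α' = 7 + 11 = 18, β' = 12 + 6 = 18.
Posterior variance = α'/β'² = 18/324 = 1/18.

1/18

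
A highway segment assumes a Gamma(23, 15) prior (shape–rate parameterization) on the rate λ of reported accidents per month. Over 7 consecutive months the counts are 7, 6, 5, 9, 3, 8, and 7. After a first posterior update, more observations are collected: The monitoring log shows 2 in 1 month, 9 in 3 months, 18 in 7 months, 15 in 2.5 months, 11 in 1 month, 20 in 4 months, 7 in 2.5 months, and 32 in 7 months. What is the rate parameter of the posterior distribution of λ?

50

Total count: 7 + 6 + 5 + 9 + 3 + 8 + 7 = 45.
Total exposure: 7 months.
After the first batch: Gamma(23 + 45, 15 + 7) = Gamma(68, 22).
Total count: 2 + 9 + 18 + 15 + 11 + 20 + 7 + 32 = 114.
Total exposure: 1 + 3 + 7 + 2.5 + 1 + 4 + 2.5 + 7 = 28 months.
After the second batch: Gamma(68 + 114, 22 + 28) = Gamma(182, 50).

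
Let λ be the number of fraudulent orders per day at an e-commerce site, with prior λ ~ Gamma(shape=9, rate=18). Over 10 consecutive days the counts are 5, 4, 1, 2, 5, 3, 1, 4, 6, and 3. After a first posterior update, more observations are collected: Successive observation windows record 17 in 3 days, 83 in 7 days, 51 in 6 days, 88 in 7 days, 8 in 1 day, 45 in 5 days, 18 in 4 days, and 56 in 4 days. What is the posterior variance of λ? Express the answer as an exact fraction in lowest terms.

409/4225

Total count: 5 + 4 + 1 + 2 + 5 + 3 + 1 + 4 + 6 + 3 = 34.
Total exposure: 10 days.
After the first batch: Gamma(9 + 34, 18 + 10) = Gamma(43, 28).
Total count: 17 + 83 + 51 + 88 + 8 + 45 + 18 + 56 = 366.
Total exposure: 3 + 7 + 6 + 7 + 1 + 5 + 4 + 4 = 37 days.
After the second batch: Gamma(43 + 366, 28 + 37) = Gamma(409, 65).
Posterior variance = α'/β'² = 409/4225.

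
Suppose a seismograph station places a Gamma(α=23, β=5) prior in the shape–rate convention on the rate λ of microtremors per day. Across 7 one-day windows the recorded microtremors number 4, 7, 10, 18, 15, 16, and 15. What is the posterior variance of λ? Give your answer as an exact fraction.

Total count: 4 + 7 + 10 + 18 + 15 + 16 + 15 = 85.
Total exposure: 7 days.
Posterior: α' = 23 + 85 = 108, β' = 5 + 7 = 12.
Posterior variance = α'/β'² = 108/144 = 3/4.

3/4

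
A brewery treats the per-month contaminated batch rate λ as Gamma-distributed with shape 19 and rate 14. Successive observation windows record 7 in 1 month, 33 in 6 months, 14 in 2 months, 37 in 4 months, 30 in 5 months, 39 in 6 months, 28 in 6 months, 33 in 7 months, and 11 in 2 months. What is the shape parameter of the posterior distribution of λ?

251

Total count: 7 + 33 + 14 + 37 + 30 + 39 + 28 + 33 + 11 = 232.
Total exposure: 1 + 6 + 2 + 4 + 5 + 6 + 6 + 7 + 2 = 39 months.
The Gamma prior is conjugate for the Poisson rate, so λ | data ~ Gamma(19+232, 14+39) = Gamma(251, 53).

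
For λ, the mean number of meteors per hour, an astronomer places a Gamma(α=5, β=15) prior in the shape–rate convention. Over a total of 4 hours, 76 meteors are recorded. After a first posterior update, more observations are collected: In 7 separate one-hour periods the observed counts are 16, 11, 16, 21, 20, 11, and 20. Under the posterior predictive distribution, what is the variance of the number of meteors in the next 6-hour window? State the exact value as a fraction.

Total count 76 over total exposure 4 hours.
After the first batch: Gamma(5 + 76, 15 + 4) = Gamma(81, 19).
Total count: 16 + 11 + 16 + 21 + 20 + 11 + 20 = 115.
Total exposure: 7 hours.
After the second batch: Gamma(81 + 115, 19 + 7) = Gamma(196, 26).
The posterior predictive for a window of length T is Negative Binomial with variance T·α'·(β'+T)/β'² = 6·196·32/676 = 9408/169.

9408/169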